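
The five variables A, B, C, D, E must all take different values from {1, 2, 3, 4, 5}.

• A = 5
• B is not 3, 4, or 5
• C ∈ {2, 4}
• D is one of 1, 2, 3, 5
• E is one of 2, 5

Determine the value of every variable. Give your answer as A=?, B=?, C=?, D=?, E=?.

A=5, B=1, C=4, D=3, E=2

A's domain is down to {5}, so A = 5. Eliminate 5 elsewhere: D, E.
E's domain is down to {2}, so E = 2. Remove 2 from B, C, D.
B's domain is down to {1}, so B = 1. So D can't be 1.
C has just one choice, so C = 4.
That leaves D = 3.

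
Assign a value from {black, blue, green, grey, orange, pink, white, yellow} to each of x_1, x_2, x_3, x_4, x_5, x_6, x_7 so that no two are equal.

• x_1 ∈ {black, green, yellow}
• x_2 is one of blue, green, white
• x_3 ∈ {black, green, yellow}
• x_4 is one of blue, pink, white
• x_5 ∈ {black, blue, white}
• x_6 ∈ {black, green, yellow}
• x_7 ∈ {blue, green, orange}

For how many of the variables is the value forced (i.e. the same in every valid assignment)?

2

The 7 variables together cover exactly {black, blue, green, orange, pink, white, yellow} — 7 values for 7 variables — and orange appears only in x_7's list, so x_7 = orange.
The 6 still-open variables draw from only 6 values {black, blue, green, pink, white, yellow}, so each is used; only x_4 can be pink, hence x_4 = pink.
The 3 variables x_1, x_3, x_6 are confined to {black, green, yellow}, which locks those values in; drop them from x_2, x_5.
Determined: x_4=pink, x_7=orange. The other variables each still have more than one consistent value. That makes 2.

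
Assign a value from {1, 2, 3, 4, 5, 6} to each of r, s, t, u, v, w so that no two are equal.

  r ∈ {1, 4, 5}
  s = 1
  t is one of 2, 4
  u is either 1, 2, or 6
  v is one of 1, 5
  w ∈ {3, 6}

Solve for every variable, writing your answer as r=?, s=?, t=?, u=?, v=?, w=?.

s has just one choice, so s = 1. So r, u, v can't be 1.
v's domain is down to {5}, so v = 5. So r can't be 5.
That leaves r = 4. Remove 4 from t.
t has just one choice, so t = 2. So u can't be 2.
That leaves u = 6. Eliminate 6 elsewhere: w.
That leaves w = 3.

r=4, s=1, t=2, u=6, v=5, w=3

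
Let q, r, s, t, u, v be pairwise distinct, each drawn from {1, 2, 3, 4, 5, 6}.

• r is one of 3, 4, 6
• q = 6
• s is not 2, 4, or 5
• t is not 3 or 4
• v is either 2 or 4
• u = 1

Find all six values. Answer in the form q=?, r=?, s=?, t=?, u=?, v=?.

q's domain is down to {6}, so q = 6. Strike 6 from r, s, t.
That leaves u = 1. Strike 1 from s, t.
s has just one choice, so s = 3. Eliminate 3 elsewhere: r.
r's domain is down to {4}, so r = 4. So v can't be 4.
v must be 2 (only option left). So t can't be 2.
t's domain is down to {5}, so t = 5.

q=6, r=4, s=3, t=5, u=1, v=2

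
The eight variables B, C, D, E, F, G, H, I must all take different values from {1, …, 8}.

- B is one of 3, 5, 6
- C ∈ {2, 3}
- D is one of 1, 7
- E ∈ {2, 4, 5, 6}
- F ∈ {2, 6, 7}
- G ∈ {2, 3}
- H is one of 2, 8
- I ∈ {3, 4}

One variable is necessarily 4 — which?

Among the 8 variables, 1 fits only D (and all 8 values in {1, 2, 3, 4, 5, 6, 7, 8} must be used), so D = 1.
The 7 still-open variables together cover exactly {2, 3, 4, 5, 6, 7, 8} — 7 values for 7 variables — and 7 appears only in F's list, so F = 7.
Among the 6 still-open variables, 8 fits only H (and all 6 values in {2, 3, 4, 5, 6, 8} must be used), so H = 8.
C and G share exactly the 2 values {2, 3}; by pigeonhole those values go to them, so strike 2, 3 from B, E, I.
So 4 goes to I.

I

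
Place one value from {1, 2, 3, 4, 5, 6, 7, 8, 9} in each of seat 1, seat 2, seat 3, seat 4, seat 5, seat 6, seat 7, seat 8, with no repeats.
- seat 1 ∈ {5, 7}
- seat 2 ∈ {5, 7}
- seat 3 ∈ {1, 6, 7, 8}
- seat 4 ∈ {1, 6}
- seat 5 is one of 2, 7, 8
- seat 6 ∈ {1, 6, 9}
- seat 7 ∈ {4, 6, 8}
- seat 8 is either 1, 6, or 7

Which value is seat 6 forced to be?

9

The 8 variables draw from only 8 values {1, 2, 4, 5, 6, 7, 8, 9}, so each is used; only seat 5 can be 2, hence seat 5 = 2.
Among the 7 still-open variables, 4 fits only seat 7 (and all 7 values in {1, 4, 5, 6, 7, 8, 9} must be used), so seat 7 = 4.
The 6 still-open variables draw from only 6 values {1, 5, 6, 7, 8, 9}, so each is used; only seat 3 can be 8, hence seat 3 = 8.
Among the 5 still-open variables, 9 fits only seat 6 (and all 5 values in {1, 5, 6, 7, 9} must be used), so seat 6 = 9.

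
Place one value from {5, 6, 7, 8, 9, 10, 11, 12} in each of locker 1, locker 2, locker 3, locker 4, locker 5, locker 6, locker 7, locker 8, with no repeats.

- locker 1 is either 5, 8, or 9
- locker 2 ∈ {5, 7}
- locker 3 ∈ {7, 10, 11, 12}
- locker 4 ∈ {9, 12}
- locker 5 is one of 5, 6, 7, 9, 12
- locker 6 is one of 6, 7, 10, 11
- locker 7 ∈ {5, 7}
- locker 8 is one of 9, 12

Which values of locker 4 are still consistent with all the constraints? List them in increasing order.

9, 12

The 8 variables together cover exactly {5, 6, 7, 8, 9, 10, 11, 12} — 8 values for 8 variables — and 8 appears only in locker 1's list, so locker 1 = 8.
locker 2 and locker 7 share exactly the 2 values {5, 7}; by pigeonhole those values go to them, so strike 5, 7 from locker 3, locker 5, locker 6.
locker 4 and locker 8 between them cover only {9, 12} — a naked pair. Remove those values from locker 3, locker 5.
locker 5 has just one choice, so locker 5 = 6. Remove 6 from locker 6.
No further eliminations apply; locker 4 can still be any of 9, 12.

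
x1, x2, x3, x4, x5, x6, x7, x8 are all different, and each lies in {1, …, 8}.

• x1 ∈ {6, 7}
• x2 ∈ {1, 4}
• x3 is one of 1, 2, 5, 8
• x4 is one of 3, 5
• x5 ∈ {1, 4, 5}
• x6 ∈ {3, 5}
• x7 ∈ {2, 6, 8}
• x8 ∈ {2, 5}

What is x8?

The 8 variables draw from only 8 values {1, 2, 3, 4, 5, 6, 7, 8}, so each is used; only x1 can be 7, hence x1 = 7.
The 7 still-open variables draw from only 7 values {1, 2, 3, 4, 5, 6, 8}, so each is used; only x7 can be 6, hence x7 = 6.
Among the 6 still-open variables, 8 fits only x3 (and all 6 values in {1, 2, 3, 4, 5, 8} must be used), so x3 = 8.
The 5 still-open variables together cover exactly {1, 2, 3, 4, 5} — 5 values for 5 variables — and 2 appears only in x8's list, so x8 = 2.

2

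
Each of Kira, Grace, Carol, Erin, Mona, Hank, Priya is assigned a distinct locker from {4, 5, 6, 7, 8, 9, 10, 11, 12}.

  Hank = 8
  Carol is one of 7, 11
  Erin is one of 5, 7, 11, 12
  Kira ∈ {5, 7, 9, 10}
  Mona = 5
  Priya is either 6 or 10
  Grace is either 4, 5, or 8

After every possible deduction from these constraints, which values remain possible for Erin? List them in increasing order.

Mona's domain is down to {5}, so Mona = 5. Strike 5 from Kira, Grace, Erin.
Hank's domain is down to {8}, so Hank = 8. So Grace can't be 8.
That leaves Grace = 4.
No further eliminations apply; Erin can still be any of 7, 11, 12.

7, 11, 12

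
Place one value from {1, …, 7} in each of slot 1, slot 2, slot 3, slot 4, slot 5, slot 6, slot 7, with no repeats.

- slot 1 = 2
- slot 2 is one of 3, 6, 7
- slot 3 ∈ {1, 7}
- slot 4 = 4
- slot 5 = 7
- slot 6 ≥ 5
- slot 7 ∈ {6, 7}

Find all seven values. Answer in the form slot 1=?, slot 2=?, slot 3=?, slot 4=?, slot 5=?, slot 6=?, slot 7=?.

slot 1's domain is down to {2}, so slot 1 = 2.
slot 4's domain is down to {4}, so slot 4 = 4.
slot 5's domain is down to {7}, so slot 5 = 7. Strike 7 from slot 2, slot 3, slot 6, slot 7.
That leaves slot 7 = 6. Strike 6 from slot 2, slot 6.
slot 2 has just one choice, so slot 2 = 3.
slot 3's domain is down to {1}, so slot 3 = 1.
slot 6 must be 5 (only option left).

slot 1=2, slot 2=3, slot 3=1, slot 4=4, slot 5=7, slot 6=5, slot 7=6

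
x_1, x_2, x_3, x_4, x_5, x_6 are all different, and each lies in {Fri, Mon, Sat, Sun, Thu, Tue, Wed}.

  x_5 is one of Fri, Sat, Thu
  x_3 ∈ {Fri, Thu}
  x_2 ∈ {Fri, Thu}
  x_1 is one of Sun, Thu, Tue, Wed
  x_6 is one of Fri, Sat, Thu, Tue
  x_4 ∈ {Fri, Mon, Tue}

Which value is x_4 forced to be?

Mon

x_2 and x_3 between them cover only {Fri, Thu} — a naked pair. Remove those values from x_1, x_4, x_5, x_6.
That leaves x_5 = Sat. Eliminate Sat elsewhere: x_6.
x_6's domain is down to {Tue}, so x_6 = Tue. So x_1, x_4 can't be Tue.
So x_4 = Mon.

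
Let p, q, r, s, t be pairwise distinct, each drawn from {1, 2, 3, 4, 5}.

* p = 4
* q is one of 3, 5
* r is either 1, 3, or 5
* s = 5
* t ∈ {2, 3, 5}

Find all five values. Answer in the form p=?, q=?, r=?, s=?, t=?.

p=4, q=3, r=1, s=5, t=2

p has just one choice, so p = 4.
s's domain is down to {5}, so s = 5. Remove 5 from q, r, t.
q has just one choice, so q = 3. Remove 3 from r, t.
r must be 1 (only option left).
t must be 2 (only option left).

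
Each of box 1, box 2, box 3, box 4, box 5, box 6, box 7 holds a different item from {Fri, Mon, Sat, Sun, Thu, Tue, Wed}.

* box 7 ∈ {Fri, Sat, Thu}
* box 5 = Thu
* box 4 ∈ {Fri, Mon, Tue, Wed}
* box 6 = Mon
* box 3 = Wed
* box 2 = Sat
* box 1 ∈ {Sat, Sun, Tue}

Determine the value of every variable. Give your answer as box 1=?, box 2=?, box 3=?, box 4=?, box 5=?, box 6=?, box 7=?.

box 1=Sun, box 2=Sat, box 3=Wed, box 4=Tue, box 5=Thu, box 6=Mon, box 7=Fri

box 2 must be Sat (only option left). So box 1, box 7 can't be Sat.
box 3's domain is down to {Wed}, so box 3 = Wed. So box 4 can't be Wed.
box 5 has just one choice, so box 5 = Thu. So box 7 can't be Thu.
box 6's domain is down to {Mon}, so box 6 = Mon. So box 4 can't be Mon.
box 7 has just one choice, so box 7 = Fri. So box 4 can't be Fri.
box 4 must be Tue (only option left). Strike Tue from box 1.
That leaves box 1 = Sun.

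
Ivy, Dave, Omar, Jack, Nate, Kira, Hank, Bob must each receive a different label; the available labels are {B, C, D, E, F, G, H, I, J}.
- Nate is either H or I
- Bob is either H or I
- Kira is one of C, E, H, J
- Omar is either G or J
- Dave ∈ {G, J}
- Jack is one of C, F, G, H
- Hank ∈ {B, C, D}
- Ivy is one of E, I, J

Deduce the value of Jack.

F

The 2 variables Dave and Omar are confined to {G, J}, which locks those values in; drop them from Ivy, Jack, Kira.
Nate and Bob share exactly the 2 values {H, I}; by pigeonhole those values go to them, so strike H, I from Ivy, Jack, Kira.
Ivy has just one choice, so Ivy = E. Remove E from Kira.
Kira must be C (only option left). Strike C from Jack, Hank.
So Jack = F.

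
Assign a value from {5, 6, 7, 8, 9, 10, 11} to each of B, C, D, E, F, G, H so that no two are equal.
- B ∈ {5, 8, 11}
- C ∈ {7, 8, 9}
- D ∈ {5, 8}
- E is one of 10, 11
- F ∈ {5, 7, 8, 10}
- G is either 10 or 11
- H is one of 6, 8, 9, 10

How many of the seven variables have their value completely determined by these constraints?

3

The 7 variables together cover exactly {5, 6, 7, 8, 9, 10, 11} — 7 values for 7 variables — and 6 appears only in H's list, so H = 6.
The 6 still-open variables draw from only 6 values {5, 7, 8, 9, 10, 11}, so each is used; only C can be 9, hence C = 9.
Among the 5 still-open variables, 7 fits only F (and all 5 values in {5, 7, 8, 10, 11} must be used), so F = 7.
The 2 variables E and G are confined to {10, 11}, which locks those values in; drop them from B.
Determined: C=9, F=7, H=6. The other variables each still have more than one consistent value. That makes 3.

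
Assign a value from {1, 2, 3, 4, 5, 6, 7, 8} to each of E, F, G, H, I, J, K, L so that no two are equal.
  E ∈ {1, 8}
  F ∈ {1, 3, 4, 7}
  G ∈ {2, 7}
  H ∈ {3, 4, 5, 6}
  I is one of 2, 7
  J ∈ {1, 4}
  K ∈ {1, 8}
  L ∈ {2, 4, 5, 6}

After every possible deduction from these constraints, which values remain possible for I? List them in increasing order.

The 2 variables E and K are confined to {1, 8}, which locks those values in; drop them from F, J.
J must be 4 (only option left). Remove 4 from F, H, L.
The 2 variables G and I are confined to {2, 7}, which locks those values in; drop them from F, L.
That leaves F = 3. Remove 3 from H.
No further eliminations apply; I can still be any of 2, 7.

2, 7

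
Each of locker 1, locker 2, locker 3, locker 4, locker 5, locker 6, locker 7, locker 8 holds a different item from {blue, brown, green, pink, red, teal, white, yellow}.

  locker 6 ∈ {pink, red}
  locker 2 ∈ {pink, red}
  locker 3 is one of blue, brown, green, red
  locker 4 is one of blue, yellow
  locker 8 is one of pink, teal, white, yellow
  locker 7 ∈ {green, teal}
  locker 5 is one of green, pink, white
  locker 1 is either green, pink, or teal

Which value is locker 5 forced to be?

The 8 variables together cover exactly {blue, brown, green, pink, red, teal, white, yellow} — 8 values for 8 variables — and brown appears only in locker 3's list, so locker 3 = brown.
The 7 still-open variables draw from only 7 values {blue, green, pink, red, teal, white, yellow}, so each is used; only locker 4 can be blue, hence locker 4 = blue.
Among the 6 still-open variables, yellow fits only locker 8 (and all 6 values in {green, pink, red, teal, white, yellow} must be used), so locker 8 = yellow.
Among the 5 still-open variables, white fits only locker 5 (and all 5 values in {green, pink, red, teal, white} must be used), so locker 5 = white.

white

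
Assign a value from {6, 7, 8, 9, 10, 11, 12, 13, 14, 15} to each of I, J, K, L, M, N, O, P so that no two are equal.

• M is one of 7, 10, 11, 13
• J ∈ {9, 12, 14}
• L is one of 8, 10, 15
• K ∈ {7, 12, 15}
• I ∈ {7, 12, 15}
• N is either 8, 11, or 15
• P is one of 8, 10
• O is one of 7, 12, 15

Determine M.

I, K, O between them cover only {7, 12, 15} — a naked triple. Remove those values from J, L, M, N.
L and P between them cover only {8, 10} — a naked pair. Remove those values from M, N.
That leaves N = 11. So M can't be 11.
So M = 13.

13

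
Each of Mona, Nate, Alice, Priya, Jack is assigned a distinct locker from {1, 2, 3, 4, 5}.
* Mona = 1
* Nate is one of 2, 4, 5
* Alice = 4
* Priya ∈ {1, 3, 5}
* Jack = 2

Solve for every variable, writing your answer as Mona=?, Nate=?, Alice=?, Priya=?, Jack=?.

Mona=1, Nate=5, Alice=4, Priya=3, Jack=2

Mona has just one choice, so Mona = 1. So Priya can't be 1.
Alice has just one choice, so Alice = 4. So Nate can't be 4.
Jack has just one choice, so Jack = 2. Eliminate 2 elsewhere: Nate.
Nate must be 5 (only option left). Eliminate 5 elsewhere: Priya.
Priya has just one choice, so Priya = 3.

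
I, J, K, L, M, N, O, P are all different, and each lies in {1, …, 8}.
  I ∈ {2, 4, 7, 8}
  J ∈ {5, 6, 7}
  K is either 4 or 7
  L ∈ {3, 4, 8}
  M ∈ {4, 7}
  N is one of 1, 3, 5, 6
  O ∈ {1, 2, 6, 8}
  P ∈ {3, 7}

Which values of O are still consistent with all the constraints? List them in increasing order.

K and M share exactly the 2 values {4, 7}; by pigeonhole those values go to them, so strike 4, 7 from I, J, L, P.
P's domain is down to {3}, so P = 3. Strike 3 from L, N.
L's domain is down to {8}, so L = 8. Remove 8 from I, O.
I must be 2 (only option left). So O can't be 2.
No further eliminations apply; O can still be any of 1, 6.

1, 6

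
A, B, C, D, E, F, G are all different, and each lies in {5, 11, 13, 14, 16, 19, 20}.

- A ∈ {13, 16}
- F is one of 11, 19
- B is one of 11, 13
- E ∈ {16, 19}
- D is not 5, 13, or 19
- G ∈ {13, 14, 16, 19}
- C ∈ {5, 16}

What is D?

Among the 7 variables, 5 fits only C (and all 7 values in {5, 11, 13, 14, 16, 19, 20} must be used), so C = 5.
The 6 still-open variables draw from only 6 values {11, 13, 14, 16, 19, 20}, so each is used; only D can be 20, hence D = 20.

20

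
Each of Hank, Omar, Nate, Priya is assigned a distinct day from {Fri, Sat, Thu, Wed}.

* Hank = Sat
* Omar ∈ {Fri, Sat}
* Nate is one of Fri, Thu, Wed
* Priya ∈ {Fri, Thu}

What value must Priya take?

Thu

Hank must be Sat (only option left). Remove Sat from Omar.
Omar's domain is down to {Fri}, so Omar = Fri. Eliminate Fri elsewhere: Nate, Priya.
So Priya = Thu.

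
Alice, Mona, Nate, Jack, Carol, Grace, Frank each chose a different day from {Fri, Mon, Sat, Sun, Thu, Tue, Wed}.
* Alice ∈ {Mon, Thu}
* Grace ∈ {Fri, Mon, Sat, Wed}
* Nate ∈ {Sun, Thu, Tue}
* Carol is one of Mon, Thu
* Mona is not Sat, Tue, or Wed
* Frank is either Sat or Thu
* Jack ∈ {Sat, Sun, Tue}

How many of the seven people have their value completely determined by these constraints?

3

The 7 variables together cover exactly {Fri, Mon, Sat, Sun, Thu, Tue, Wed} — 7 values for 7 variables — and Wed appears only in Grace's list, so Grace = Wed.
Among the 6 still-open variables, Fri fits only Mona (and all 6 values in {Fri, Mon, Sat, Sun, Thu, Tue} must be used), so Mona = Fri.
Alice and Carol share exactly the 2 values {Mon, Thu}; by pigeonhole those values go to them, so strike Mon, Thu from Nate, Frank.
Frank must be Sat (only option left). Eliminate Sat elsewhere: Jack.
Determined: Mona=Fri, Grace=Wed, Frank=Sat. The other people each still have more than one consistent value. That makes 3.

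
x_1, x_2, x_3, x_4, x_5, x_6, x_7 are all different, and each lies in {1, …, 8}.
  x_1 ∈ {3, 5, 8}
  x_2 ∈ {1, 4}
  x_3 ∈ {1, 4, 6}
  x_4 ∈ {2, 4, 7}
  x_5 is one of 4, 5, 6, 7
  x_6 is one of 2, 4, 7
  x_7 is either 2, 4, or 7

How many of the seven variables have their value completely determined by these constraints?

The 3 variables x_4, x_6, x_7 are confined to {2, 4, 7}, which locks those values in; drop them from x_2, x_3, x_5.
x_2 must be 1 (only option left). So x_3 can't be 1.
x_3's domain is down to {6}, so x_3 = 6. Strike 6 from x_5.
x_5 must be 5 (only option left). So x_1 can't be 5.
Determined: x_2=1, x_3=6, x_5=5. The other variables each still have more than one consistent value. That makes 3.

3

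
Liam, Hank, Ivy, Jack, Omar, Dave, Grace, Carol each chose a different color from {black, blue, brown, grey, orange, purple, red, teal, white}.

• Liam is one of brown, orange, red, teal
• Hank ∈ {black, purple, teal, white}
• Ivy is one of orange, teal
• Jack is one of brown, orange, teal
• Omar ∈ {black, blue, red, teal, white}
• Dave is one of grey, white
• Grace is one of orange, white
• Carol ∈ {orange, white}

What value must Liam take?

red

Grace and Carol between them cover only {orange, white} — a naked pair. Remove those values from Liam, Hank, Ivy, Jack, Omar, Dave.
Ivy's domain is down to {teal}, so Ivy = teal. Remove teal from Liam, Hank, Jack, Omar.
Jack has just one choice, so Jack = brown. Eliminate brown elsewhere: Liam.
So Liam = red.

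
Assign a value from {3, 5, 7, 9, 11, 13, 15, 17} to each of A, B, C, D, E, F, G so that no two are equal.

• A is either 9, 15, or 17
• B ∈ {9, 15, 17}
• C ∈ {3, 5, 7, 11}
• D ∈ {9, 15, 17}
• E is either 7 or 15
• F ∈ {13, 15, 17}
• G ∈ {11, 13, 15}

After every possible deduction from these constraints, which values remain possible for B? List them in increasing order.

9, 15, 17

The 3 variables A, B, D are confined to {9, 15, 17}, which locks those values in; drop them from E, F, G.
That leaves E = 7. Eliminate 7 elsewhere: C.
That leaves F = 13. Strike 13 from G.
G has just one choice, so G = 11. Remove 11 from C.
No further eliminations apply; B can still be any of 9, 15, 17.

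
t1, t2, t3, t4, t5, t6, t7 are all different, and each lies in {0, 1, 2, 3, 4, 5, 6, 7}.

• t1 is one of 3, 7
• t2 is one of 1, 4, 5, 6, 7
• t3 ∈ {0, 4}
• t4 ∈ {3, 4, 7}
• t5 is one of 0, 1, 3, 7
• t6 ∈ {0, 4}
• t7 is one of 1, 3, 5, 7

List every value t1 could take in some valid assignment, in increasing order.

Among the 7 variables, 6 fits only t2 (and all 7 values in {0, 1, 3, 4, 5, 6, 7} must be used), so t2 = 6.
Among the 6 still-open variables, 5 fits only t7 (and all 6 values in {0, 1, 3, 4, 5, 7} must be used), so t7 = 5.
The 5 still-open variables together cover exactly {0, 1, 3, 4, 7} — 5 values for 5 variables — and 1 appears only in t5's list, so t5 = 1.
t3 and t6 share exactly the 2 values {0, 4}; by pigeonhole those values go to them, so strike 0, 4 from t4.
No further eliminations apply; t1 can still be any of 3, 7.

3, 7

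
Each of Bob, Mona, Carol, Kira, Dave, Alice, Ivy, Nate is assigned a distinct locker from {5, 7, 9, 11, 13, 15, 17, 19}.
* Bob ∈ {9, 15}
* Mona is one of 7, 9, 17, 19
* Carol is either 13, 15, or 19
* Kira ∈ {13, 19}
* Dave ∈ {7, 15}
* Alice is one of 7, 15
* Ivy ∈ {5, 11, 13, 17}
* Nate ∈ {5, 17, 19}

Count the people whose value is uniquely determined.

The 8 variables draw from only 8 values {5, 7, 9, 11, 13, 15, 17, 19}, so each is used; only Ivy can be 11, hence Ivy = 11.
The 7 still-open variables together cover exactly {5, 7, 9, 13, 15, 17, 19} — 7 values for 7 variables — and 5 appears only in Nate's list, so Nate = 5.
The 6 still-open variables together cover exactly {7, 9, 13, 15, 17, 19} — 6 values for 6 variables — and 17 appears only in Mona's list, so Mona = 17.
Among the 5 still-open variables, 9 fits only Bob (and all 5 values in {7, 9, 13, 15, 19} must be used), so Bob = 9.
Dave and Alice share exactly the 2 values {7, 15}; by pigeonhole those values go to them, so strike 7, 15 from Carol.
Determined: Bob=9, Mona=17, Ivy=11, Nate=5. The other people each still have more than one consistent value. That makes 4.

4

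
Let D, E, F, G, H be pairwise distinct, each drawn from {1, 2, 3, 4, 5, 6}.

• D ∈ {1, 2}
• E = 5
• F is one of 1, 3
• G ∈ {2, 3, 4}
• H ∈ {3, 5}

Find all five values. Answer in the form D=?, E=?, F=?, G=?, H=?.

D=2, E=5, F=1, G=4, H=3

E must be 5 (only option left). Eliminate 5 elsewhere: H.
H must be 3 (only option left). So F, G can't be 3.
F must be 1 (only option left). Remove 1 from D.
That leaves D = 2. So G can't be 2.
G has just one choice, so G = 4.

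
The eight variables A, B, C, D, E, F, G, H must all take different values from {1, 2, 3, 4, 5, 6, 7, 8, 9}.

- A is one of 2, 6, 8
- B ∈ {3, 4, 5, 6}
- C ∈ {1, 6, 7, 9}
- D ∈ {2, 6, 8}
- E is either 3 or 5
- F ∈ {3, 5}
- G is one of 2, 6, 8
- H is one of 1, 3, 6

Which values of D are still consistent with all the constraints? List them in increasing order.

The 2 variables E and F are confined to {3, 5}, which locks those values in; drop them from B, H.
A, D, G share exactly the 3 values {2, 6, 8}; by pigeonhole those values go to them, so strike 2, 6, 8 from B, C, H.
B must be 4 (only option left).
H must be 1 (only option left). Strike 1 from C.
No further eliminations apply; D can still be any of 2, 6, 8.

2, 6, 8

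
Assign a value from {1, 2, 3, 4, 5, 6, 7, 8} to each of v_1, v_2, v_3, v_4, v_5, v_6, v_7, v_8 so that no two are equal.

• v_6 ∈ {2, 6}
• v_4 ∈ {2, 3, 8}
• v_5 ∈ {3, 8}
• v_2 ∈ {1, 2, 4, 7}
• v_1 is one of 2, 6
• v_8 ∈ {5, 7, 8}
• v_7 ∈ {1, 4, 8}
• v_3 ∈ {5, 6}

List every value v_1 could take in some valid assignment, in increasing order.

2, 6

The 2 variables v_1 and v_6 are confined to {2, 6}, which locks those values in; drop them from v_2, v_3, v_4.
v_3 has just one choice, so v_3 = 5. Remove 5 from v_8.
v_4 and v_5 share exactly the 2 values {3, 8}; by pigeonhole those values go to them, so strike 3, 8 from v_7, v_8.
v_8 must be 7 (only option left). Remove 7 from v_2.
No further eliminations apply; v_1 can still be any of 2, 6.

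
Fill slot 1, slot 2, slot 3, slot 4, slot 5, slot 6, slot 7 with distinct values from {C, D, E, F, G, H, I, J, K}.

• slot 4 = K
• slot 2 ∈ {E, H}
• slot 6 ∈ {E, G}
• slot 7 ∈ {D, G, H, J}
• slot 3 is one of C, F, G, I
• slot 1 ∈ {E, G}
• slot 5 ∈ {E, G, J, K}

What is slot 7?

D

slot 4 must be K (only option left). So slot 5 can't be K.
slot 1 and slot 6 between them cover only {E, G} — a naked pair. Remove those values from slot 2, slot 3, slot 5, slot 7.
slot 2's domain is down to {H}, so slot 2 = H. Eliminate H elsewhere: slot 7.
That leaves slot 5 = J. Strike J from slot 7.
So slot 7 = D.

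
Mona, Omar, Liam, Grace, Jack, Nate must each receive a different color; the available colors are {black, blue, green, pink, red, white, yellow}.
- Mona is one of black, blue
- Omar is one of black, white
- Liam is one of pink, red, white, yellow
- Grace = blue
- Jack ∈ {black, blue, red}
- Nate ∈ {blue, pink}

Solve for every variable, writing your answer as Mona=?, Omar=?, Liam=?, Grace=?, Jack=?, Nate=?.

Grace has just one choice, so Grace = blue. Eliminate blue elsewhere: Mona, Jack, Nate.
Nate has just one choice, so Nate = pink. So Liam can't be pink.
Mona's domain is down to {black}, so Mona = black. Eliminate black elsewhere: Omar, Jack.
That leaves Omar = white. Remove white from Liam.
Jack has just one choice, so Jack = red. So Liam can't be red.
Liam must be yellow (only option left).

Mona=black, Omar=white, Liam=yellow, Grace=blue, Jack=red, Nate=pink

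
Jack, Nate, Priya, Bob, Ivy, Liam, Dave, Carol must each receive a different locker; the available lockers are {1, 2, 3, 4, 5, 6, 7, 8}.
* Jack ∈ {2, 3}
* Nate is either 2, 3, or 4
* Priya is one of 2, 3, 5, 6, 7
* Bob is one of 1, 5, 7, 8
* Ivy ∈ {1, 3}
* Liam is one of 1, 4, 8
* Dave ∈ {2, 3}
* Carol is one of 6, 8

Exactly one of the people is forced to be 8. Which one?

The 2 variables Jack and Dave are confined to {2, 3}, which locks those values in; drop them from Nate, Priya, Ivy.
Nate has just one choice, so Nate = 4. So Liam can't be 4.
Ivy has just one choice, so Ivy = 1. Eliminate 1 elsewhere: Bob, Liam.
So 8 goes to Liam.

Liam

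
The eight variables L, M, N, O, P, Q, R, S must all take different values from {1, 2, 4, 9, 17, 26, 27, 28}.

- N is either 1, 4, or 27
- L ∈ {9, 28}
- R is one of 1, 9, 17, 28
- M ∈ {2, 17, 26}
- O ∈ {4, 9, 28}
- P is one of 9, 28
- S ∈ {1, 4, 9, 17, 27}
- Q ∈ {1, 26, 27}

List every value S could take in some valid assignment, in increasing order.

Among the 8 variables, 2 fits only M (and all 8 values in {1, 2, 4, 9, 17, 26, 27, 28} must be used), so M = 2.
The 7 still-open variables draw from only 7 values {1, 4, 9, 17, 26, 27, 28}, so each is used; only Q can be 26, hence Q = 26.
The 2 variables L and P are confined to {9, 28}, which locks those values in; drop them from O, R, S.
That leaves O = 4. Remove 4 from N, S.
No further eliminations apply; S can still be any of 1, 17, 27.

1, 17, 27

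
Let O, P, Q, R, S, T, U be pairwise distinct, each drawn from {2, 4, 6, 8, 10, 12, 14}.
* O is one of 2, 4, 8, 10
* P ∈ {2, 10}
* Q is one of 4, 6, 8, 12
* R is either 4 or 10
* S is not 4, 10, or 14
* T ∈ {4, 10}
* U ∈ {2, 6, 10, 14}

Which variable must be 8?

Among the 7 variables, 14 fits only U (and all 7 values in {2, 4, 6, 8, 10, 12, 14} must be used), so U = 14.
R and T between them cover only {4, 10} — a naked pair. Remove those values from O, P, Q.
P must be 2 (only option left). So O, S can't be 2.
So 8 goes to O.

O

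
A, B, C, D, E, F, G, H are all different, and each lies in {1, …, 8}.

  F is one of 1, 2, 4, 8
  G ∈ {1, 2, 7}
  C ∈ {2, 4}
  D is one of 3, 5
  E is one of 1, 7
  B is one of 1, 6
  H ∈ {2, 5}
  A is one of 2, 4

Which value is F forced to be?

Among the 8 variables, 3 fits only D (and all 8 values in {1, 2, 3, 4, 5, 6, 7, 8} must be used), so D = 3.
Among the 7 still-open variables, 5 fits only H (and all 7 values in {1, 2, 4, 5, 6, 7, 8} must be used), so H = 5.
Among the 6 still-open variables, 6 fits only B (and all 6 values in {1, 2, 4, 6, 7, 8} must be used), so B = 6.
The 5 still-open variables draw from only 5 values {1, 2, 4, 7, 8}, so each is used; only F can be 8, hence F = 8.

8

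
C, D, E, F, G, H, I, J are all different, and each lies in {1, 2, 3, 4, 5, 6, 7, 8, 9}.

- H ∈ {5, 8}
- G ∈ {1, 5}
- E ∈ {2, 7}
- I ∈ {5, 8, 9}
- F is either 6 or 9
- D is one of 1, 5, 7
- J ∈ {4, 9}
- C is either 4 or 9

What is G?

The 8 variables together cover exactly {1, 2, 4, 5, 6, 7, 8, 9} — 8 values for 8 variables — and 2 appears only in E's list, so E = 2.
The 7 still-open variables together cover exactly {1, 4, 5, 6, 7, 8, 9} — 7 values for 7 variables — and 6 appears only in F's list, so F = 6.
The 6 still-open variables draw from only 6 values {1, 4, 5, 7, 8, 9}, so each is used; only D can be 7, hence D = 7.
Among the 5 still-open variables, 1 fits only G (and all 5 values in {1, 4, 5, 8, 9} must be used), so G = 1.

1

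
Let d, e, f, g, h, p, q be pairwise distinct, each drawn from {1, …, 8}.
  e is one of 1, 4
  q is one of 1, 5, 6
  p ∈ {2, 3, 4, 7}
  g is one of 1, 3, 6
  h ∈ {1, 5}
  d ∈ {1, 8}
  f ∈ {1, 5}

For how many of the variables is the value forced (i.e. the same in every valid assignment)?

f and h between them cover only {1, 5} — a naked pair. Remove those values from d, e, g, q.
d has just one choice, so d = 8.
e must be 4 (only option left). So p can't be 4.
q has just one choice, so q = 6. So g can't be 6.
g has just one choice, so g = 3. Remove 3 from p.
Determined: d=8, e=4, g=3, q=6. The other variables each still have more than one consistent value. That makes 4.

4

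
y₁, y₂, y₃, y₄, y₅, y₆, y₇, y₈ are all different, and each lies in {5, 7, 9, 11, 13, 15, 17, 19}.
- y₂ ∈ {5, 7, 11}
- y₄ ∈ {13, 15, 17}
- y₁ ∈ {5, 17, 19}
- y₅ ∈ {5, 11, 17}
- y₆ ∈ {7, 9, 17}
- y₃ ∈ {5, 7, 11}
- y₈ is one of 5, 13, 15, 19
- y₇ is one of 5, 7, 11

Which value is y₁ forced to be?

19

Among the 8 variables, 9 fits only y₆ (and all 8 values in {5, 7, 9, 11, 13, 15, 17, 19} must be used), so y₆ = 9.
The 3 variables y₂, y₃, y₇ are confined to {5, 7, 11}, which locks those values in; drop them from y₁, y₅, y₈.
y₅ must be 17 (only option left). Eliminate 17 elsewhere: y₁, y₄.
So y₁ = 19.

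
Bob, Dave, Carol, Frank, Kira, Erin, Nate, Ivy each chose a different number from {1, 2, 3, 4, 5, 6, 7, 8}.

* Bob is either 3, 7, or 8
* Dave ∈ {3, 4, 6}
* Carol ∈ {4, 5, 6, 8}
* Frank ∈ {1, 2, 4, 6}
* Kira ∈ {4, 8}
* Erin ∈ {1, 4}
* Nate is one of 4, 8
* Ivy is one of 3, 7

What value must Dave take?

6

The 8 variables draw from only 8 values {1, 2, 3, 4, 5, 6, 7, 8}, so each is used; only Frank can be 2, hence Frank = 2.
Among the 7 still-open variables, 1 fits only Erin (and all 7 values in {1, 3, 4, 5, 6, 7, 8} must be used), so Erin = 1.
The 6 still-open variables together cover exactly {3, 4, 5, 6, 7, 8} — 6 values for 6 variables — and 5 appears only in Carol's list, so Carol = 5.
The 5 still-open variables together cover exactly {3, 4, 6, 7, 8} — 5 values for 5 variables — and 6 appears only in Dave's list, so Dave = 6.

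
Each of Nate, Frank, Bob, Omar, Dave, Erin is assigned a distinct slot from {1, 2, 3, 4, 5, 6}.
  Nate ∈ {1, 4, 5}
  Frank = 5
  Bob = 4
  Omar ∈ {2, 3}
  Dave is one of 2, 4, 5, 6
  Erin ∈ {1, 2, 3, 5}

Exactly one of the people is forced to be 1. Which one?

Nate

Frank has just one choice, so Frank = 5. Eliminate 5 elsewhere: Nate, Dave, Erin.
That leaves Bob = 4. Eliminate 4 elsewhere: Nate, Dave.
So 1 goes to Nate.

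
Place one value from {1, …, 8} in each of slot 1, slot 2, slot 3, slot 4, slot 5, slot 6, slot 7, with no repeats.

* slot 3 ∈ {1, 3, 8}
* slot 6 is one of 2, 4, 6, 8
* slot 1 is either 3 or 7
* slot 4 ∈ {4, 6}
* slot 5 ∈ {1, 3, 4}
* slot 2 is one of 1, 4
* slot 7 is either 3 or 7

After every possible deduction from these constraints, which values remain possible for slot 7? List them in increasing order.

The 7 variables draw from only 7 values {1, 2, 3, 4, 6, 7, 8}, so each is used; only slot 6 can be 2, hence slot 6 = 2.
The 6 still-open variables draw from only 6 values {1, 3, 4, 6, 7, 8}, so each is used; only slot 4 can be 6, hence slot 4 = 6.
Among the 5 still-open variables, 8 fits only slot 3 (and all 5 values in {1, 3, 4, 7, 8} must be used), so slot 3 = 8.
The 2 variables slot 1 and slot 7 are confined to {3, 7}, which locks those values in; drop them from slot 5.
No further eliminations apply; slot 7 can still be any of 3, 7.

3, 7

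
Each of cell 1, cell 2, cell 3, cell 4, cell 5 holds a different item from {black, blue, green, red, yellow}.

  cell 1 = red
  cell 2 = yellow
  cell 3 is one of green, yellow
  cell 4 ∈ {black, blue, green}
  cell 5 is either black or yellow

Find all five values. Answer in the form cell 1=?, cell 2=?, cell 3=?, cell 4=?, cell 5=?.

cell 1's domain is down to {red}, so cell 1 = red.
cell 2 must be yellow (only option left). So cell 3, cell 5 can't be yellow.
cell 3's domain is down to {green}, so cell 3 = green. Strike green from cell 4.
That leaves cell 5 = black. Strike black from cell 4.
cell 4 must be blue (only option left).

cell 1=red, cell 2=yellow, cell 3=green, cell 4=blue, cell 5=black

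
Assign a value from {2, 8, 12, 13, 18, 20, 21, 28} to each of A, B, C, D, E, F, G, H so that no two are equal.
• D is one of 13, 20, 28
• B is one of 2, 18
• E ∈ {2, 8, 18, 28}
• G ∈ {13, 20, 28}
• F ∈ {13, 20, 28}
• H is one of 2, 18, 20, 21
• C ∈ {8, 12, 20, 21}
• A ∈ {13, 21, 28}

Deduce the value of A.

The 8 variables draw from only 8 values {2, 8, 12, 13, 18, 20, 21, 28}, so each is used; only C can be 12, hence C = 12.
The 7 still-open variables draw from only 7 values {2, 8, 13, 18, 20, 21, 28}, so each is used; only E can be 8, hence E = 8.
The 3 variables D, F, G are confined to {13, 20, 28}, which locks those values in; drop them from A, H.
So A = 21.

21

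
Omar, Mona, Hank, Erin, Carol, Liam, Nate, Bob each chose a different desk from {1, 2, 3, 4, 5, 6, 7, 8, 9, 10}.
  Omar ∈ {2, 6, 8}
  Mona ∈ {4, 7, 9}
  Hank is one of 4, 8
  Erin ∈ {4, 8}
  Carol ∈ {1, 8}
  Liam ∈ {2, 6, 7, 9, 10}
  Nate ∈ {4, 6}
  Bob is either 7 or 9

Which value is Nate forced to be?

6

Among the 8 variables, 1 fits only Carol (and all 8 values in {1, 2, 4, 6, 7, 8, 9, 10} must be used), so Carol = 1.
Among the 7 still-open variables, 10 fits only Liam (and all 7 values in {2, 4, 6, 7, 8, 9, 10} must be used), so Liam = 10.
Among the 6 still-open variables, 2 fits only Omar (and all 6 values in {2, 4, 6, 7, 8, 9} must be used), so Omar = 2.
Among the 5 still-open variables, 6 fits only Nate (and all 5 values in {4, 6, 7, 8, 9} must be used), so Nate = 6.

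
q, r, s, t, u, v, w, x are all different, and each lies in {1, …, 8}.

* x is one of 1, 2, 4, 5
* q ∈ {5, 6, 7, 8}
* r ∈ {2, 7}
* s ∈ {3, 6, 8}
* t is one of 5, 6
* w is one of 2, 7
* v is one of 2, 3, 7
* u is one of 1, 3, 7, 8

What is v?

Among the 8 variables, 4 fits only x (and all 8 values in {1, 2, 3, 4, 5, 6, 7, 8} must be used), so x = 4.
The 7 still-open variables draw from only 7 values {1, 2, 3, 5, 6, 7, 8}, so each is used; only u can be 1, hence u = 1.
r and w share exactly the 2 values {2, 7}; by pigeonhole those values go to them, so strike 2, 7 from q, v.
So v = 3.

3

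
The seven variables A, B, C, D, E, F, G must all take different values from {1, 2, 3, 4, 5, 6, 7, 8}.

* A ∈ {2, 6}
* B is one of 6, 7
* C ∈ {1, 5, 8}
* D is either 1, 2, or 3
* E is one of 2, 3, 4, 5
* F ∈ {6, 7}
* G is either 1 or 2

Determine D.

The 2 variables B and F are confined to {6, 7}, which locks those values in; drop them from A.
A's domain is down to {2}, so A = 2. Eliminate 2 elsewhere: D, E, G.
That leaves G = 1. Eliminate 1 elsewhere: C, D.
So D = 3.

3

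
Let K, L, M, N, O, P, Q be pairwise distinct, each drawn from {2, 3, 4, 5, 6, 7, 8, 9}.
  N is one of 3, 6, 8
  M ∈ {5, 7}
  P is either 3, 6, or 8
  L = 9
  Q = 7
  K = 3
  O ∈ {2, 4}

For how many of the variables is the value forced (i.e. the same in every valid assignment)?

K's domain is down to {3}, so K = 3. Remove 3 from N, P.
That leaves L = 9.
Q has just one choice, so Q = 7. Strike 7 from M.
M has just one choice, so M = 5.
Determined: K=3, L=9, M=5, Q=7. The other variables each still have more than one consistent value. That makes 4.

4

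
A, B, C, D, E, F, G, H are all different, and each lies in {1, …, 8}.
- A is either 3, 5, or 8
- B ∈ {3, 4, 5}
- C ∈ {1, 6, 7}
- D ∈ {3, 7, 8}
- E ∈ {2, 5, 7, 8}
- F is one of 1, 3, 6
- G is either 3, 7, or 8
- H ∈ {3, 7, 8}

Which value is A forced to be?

The 8 variables draw from only 8 values {1, 2, 3, 4, 5, 6, 7, 8}, so each is used; only E can be 2, hence E = 2.
Among the 7 still-open variables, 4 fits only B (and all 7 values in {1, 3, 4, 5, 6, 7, 8} must be used), so B = 4.
The 6 still-open variables together cover exactly {1, 3, 5, 6, 7, 8} — 6 values for 6 variables — and 5 appears only in A's list, so A = 5.

5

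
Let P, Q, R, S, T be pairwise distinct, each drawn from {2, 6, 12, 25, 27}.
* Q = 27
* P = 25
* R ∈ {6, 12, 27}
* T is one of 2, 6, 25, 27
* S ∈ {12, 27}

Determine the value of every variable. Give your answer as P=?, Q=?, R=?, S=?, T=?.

P=25, Q=27, R=6, S=12, T=2

P has just one choice, so P = 25. Strike 25 from T.
That leaves Q = 27. Eliminate 27 elsewhere: R, S, T.
S has just one choice, so S = 12. Eliminate 12 elsewhere: R.
R's domain is down to {6}, so R = 6. So T can't be 6.
T has just one choice, so T = 2.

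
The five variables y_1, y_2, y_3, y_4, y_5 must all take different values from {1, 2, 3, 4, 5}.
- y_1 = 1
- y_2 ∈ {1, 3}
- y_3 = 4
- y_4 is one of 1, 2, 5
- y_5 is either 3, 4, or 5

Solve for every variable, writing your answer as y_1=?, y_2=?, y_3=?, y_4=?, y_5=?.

y_1 has just one choice, so y_1 = 1. Remove 1 from y_2, y_4.
That leaves y_2 = 3. Remove 3 from y_5.
y_3 has just one choice, so y_3 = 4. Strike 4 from y_5.
That leaves y_5 = 5. Remove 5 from y_4.
y_4's domain is down to {2}, so y_4 = 2.

y_1=1, y_2=3, y_3=4, y_4=2, y_5=5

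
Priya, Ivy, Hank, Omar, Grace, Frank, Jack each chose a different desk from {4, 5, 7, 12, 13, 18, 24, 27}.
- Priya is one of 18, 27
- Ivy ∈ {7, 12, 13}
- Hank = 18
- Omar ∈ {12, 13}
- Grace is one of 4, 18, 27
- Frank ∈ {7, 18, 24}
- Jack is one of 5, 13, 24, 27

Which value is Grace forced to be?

4

Hank's domain is down to {18}, so Hank = 18. Remove 18 from Priya, Grace, Frank.
Priya's domain is down to {27}, so Priya = 27. Strike 27 from Grace, Jack.
So Grace = 4.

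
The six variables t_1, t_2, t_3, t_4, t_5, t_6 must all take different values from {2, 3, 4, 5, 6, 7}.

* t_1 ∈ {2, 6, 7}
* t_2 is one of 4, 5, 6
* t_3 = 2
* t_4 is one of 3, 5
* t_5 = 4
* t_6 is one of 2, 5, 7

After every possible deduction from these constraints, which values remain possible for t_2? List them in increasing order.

5, 6

t_3 must be 2 (only option left). So t_1, t_6 can't be 2.
t_5 has just one choice, so t_5 = 4. So t_2 can't be 4.
The 4 still-open variables together cover exactly {3, 5, 6, 7} — 4 values for 4 variables — and 3 appears only in t_4's list, so t_4 = 3.
No further eliminations apply; t_2 can still be any of 5, 6.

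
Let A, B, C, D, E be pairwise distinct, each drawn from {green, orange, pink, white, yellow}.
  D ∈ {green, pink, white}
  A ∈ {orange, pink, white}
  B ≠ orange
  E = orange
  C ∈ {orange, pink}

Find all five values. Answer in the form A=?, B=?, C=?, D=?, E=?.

A=white, B=yellow, C=pink, D=green, E=orange

E's domain is down to {orange}, so E = orange. Remove orange from A, C.
C has just one choice, so C = pink. So A, B, D can't be pink.
A's domain is down to {white}, so A = white. Remove white from B, D.
D's domain is down to {green}, so D = green. So B can't be green.
That leaves B = yellow.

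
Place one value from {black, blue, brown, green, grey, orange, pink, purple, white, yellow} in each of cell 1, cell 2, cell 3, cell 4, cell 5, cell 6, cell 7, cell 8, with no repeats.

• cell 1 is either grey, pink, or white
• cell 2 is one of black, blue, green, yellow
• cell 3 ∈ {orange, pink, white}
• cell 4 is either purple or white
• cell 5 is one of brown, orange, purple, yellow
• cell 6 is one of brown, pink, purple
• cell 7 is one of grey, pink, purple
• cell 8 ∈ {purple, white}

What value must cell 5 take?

yellow

The 2 variables cell 4 and cell 8 are confined to {purple, white}, which locks those values in; drop them from cell 1, cell 3, cell 5, cell 6, cell 7.
cell 1 and cell 7 between them cover only {grey, pink} — a naked pair. Remove those values from cell 3, cell 6.
That leaves cell 3 = orange. Strike orange from cell 5.
That leaves cell 6 = brown. Eliminate brown elsewhere: cell 5.
So cell 5 = yellow.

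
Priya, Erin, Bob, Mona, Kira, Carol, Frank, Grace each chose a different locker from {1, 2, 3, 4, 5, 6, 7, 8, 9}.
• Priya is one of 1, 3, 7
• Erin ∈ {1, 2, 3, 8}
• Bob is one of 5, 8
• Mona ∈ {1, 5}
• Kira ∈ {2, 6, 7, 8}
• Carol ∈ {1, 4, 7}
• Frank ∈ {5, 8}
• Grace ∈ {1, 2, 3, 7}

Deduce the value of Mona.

The 8 variables together cover exactly {1, 2, 3, 4, 5, 6, 7, 8} — 8 values for 8 variables — and 4 appears only in Carol's list, so Carol = 4.
Among the 7 still-open variables, 6 fits only Kira (and all 7 values in {1, 2, 3, 5, 6, 7, 8} must be used), so Kira = 6.
Bob and Frank share exactly the 2 values {5, 8}; by pigeonhole those values go to them, so strike 5, 8 from Erin, Mona.
So Mona = 1.

1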